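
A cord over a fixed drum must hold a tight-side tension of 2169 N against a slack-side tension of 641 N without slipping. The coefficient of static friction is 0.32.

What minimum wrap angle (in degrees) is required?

β_min ≈ 218°

T₂/T₁ = e^{μβ} → β = ln(T₂/T₁)/μ.
β = ln(2169/641)/0.32 = 1.219/0.32 = 3.809 rad.
In degrees: β = 3.809 × 180/π = 218°.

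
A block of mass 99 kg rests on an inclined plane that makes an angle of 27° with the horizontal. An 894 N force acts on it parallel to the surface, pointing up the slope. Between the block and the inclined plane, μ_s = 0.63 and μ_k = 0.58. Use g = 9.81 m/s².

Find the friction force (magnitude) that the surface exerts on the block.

Perpendicular to the surface, N = m g cos θ = 99·9.81·cos 27° = 865.3 N.
For equilibrium along the incline the friction force must supply f = m g sin θ − P = 440.9 − 894 = -453.1 N (positive meaning up-slope).
Maximum static friction available: μ_s N = 0.63 × 865.3 = 545.2 N.
Since |-453.1| ≤ 545.2 N, static friction is sufficient; f equals the required value, not μ_s N.

f ≈ 453 N (down the incline)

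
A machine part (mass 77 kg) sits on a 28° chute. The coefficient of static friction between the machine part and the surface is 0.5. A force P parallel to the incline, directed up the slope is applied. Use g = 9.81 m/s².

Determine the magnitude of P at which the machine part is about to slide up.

P ≈ 688 N

At impending motion up the slope, friction acts down-slope at its limit: f = μ_s N.
P is parallel to the surface, so N = m g cos θ = 667 N.
Along the incline: P = m g sin θ + μ_s N = 355 + 0.5×667 = 688 N.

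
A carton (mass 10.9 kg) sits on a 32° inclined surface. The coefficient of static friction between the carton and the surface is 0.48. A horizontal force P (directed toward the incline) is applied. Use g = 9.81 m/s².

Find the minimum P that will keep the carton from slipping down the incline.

The carton tends to slide down (tan θ > μ_s), so at the point of impending slip friction acts up-slope at its limit: f = μ_s N.
Perpendicular to the incline: N = m g cos θ + P sin θ.
Along the incline: P cos θ + μ_s N = m g sin θ, i.e. P cos θ + μ_s (m g cos θ + P sin θ) = m g sin θ.
Solving, P (cos θ + μ_s sin θ) = m g (sin θ − μ_s cos θ), so P = 107×0.1229/1.102 = 11.9 N.

P_min ≈ 11.9 N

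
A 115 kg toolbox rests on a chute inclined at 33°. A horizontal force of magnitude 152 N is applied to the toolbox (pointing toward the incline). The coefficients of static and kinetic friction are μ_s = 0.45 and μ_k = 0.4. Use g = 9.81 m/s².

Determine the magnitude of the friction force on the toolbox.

f ≈ 412 N (up the incline)

Resolve perpendicular to the incline: N = m g cos θ + P sin θ = 115×9.81×cos 33° + 152×sin 33° = 1029 N.
Parallel to the incline: P cos θ − m g sin θ = 127.5 − 614.4 = -487 N; the friction needed to balance this is 487 N acting up the slope.
The limit of static friction is μ_s N = 463 N.
|f_req| = 487 > 463 N → the toolbox slides down the incline; f = μ_k N = 0.4 × 1029 = 412 N.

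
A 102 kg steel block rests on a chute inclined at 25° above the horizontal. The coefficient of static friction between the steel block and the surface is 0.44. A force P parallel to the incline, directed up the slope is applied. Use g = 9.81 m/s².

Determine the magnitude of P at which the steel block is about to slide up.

At impending motion up the slope, friction acts down-slope at its limit: f = μ_s N.
P is parallel to the surface, so N = m g cos θ = 907 N.
Along the incline: P = m g sin θ + μ_s N = 423 + 0.44×907 = 822 N.

P ≈ 822 N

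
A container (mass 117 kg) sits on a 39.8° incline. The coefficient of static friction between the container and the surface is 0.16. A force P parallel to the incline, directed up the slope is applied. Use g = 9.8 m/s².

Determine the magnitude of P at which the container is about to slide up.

At impending motion up the slope, friction acts down-slope at its limit: f = μ_s N.
P is parallel to the surface, so N = m g cos θ = 881 N.
Along the incline: P = m g sin θ + μ_s N = 734 + 0.16×881 = 875 N.

P ≈ 875 N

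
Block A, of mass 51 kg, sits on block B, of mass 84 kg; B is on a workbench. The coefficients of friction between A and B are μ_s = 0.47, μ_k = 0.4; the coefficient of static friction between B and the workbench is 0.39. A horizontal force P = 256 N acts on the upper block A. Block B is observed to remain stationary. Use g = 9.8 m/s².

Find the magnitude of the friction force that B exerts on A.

The normal force B exerts on A is simply A's weight, N₁ = 499.8 N.
So the A–B interface can sustain at most μ_s N₁ = 234.9 N of static friction.
Since P = 256 N > 234.9 N, A slides on B; the A–B friction is kinetic: f₁ = μ_k N₁ = 0.4×499.8 = 200 N.
By Newton's third law B feels 200 N forward from A. With B stationary, the floor's static friction on B balances it: f₂ = 200 N (well within μ_s(m_A+m_B)g = 516 N).

f ≈ 200 N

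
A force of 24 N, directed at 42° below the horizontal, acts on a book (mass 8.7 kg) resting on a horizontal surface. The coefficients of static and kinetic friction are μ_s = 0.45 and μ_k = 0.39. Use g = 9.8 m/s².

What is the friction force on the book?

f ≈ 17.8 N

N = m g + P sin α = 85.26 + 24×sin 42° = 101.3 N.
For equilibrium, f = P cos α = 24×cos 42° = 17.84 N.
The static-friction limit is μ_s N = 45.59 N.
17.84 ≤ 45.59 N → static; friction equals the required 17.8 N.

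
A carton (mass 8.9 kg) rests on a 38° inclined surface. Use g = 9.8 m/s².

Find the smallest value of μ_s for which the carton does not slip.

At the slip threshold m g sin θ = μ_s m g cos θ, so μ_s,min = tan θ.
μ_s,min = tan 38° = 0.781.

μ_s,min ≈ 0.781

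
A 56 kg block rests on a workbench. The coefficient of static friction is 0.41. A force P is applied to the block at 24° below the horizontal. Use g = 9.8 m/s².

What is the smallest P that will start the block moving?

P ≈ 301 N

N = m g + P sin α (the push presses the block into the workbench).
At impending slip, P cos α = μ_s N = μ_s (m g + P sin α).
Solving: P (cos α − μ_s sin α) = μ_s m g → P = 0.41×549/(cos 24° − 0.41 sin 24°) = 225/0.7468 = 301 N.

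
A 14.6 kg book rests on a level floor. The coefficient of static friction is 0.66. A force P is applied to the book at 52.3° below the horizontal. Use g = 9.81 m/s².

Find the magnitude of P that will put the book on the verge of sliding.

P ≈ 1060 N

N = m g + P sin α (the push presses the book into the level floor).
At impending slip, P cos α = μ_s N = μ_s (m g + P sin α).
Solving: P (cos α − μ_s sin α) = μ_s m g → P = 0.66×143/(cos 52.3° − 0.66 sin 52.3°) = 94.5/0.08932 = 1060 N.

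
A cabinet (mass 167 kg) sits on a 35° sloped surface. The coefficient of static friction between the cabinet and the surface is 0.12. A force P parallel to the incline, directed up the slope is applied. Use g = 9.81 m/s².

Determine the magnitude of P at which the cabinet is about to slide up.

At impending motion up the slope, friction acts down-slope at its limit: f = μ_s N.
P is parallel to the surface, so N = m g cos θ = 1340 N.
Along the incline: P = m g sin θ + μ_s N = 940 + 0.12×1340 = 1100 N.

P ≈ 1100 N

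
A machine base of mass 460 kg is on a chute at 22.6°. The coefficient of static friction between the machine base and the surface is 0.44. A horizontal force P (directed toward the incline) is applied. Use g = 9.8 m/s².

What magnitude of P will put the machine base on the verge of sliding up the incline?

At impending motion up the slope, friction acts down-slope at its limit: f = μ_s N.
Perpendicular to the incline: N = m g cos θ + P sin θ.
Along the incline: P cos θ = m g sin θ + μ_s N = m g sin θ + μ_s (m g cos θ + P sin θ).
Solving, P (cos θ − μ_s sin θ) = m g (sin θ + μ_s cos θ), so P = 460×9.8×(sin 22.6° + 0.44 cos 22.6°)/(cos 22.6° − 0.44 sin 22.6°) = 4510×0.7905/0.7541 = 4730 N.

P ≈ 4730 N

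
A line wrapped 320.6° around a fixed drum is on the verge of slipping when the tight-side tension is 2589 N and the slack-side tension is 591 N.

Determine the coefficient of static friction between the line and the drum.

T₂/T₁ = e^{μβ} → μ = ln(T₂/T₁)/β.
β = 320.6° = 5.596 rad.
μ = ln(2589/591)/5.596 = ln(4.381)/5.596 = 0.264.

μ ≈ 0.264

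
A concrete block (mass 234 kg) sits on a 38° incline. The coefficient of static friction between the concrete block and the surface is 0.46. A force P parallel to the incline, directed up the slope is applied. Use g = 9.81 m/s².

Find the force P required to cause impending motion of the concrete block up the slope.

At impending motion up the slope, friction acts down-slope at its limit: f = μ_s N.
P is parallel to the surface, so N = m g cos θ = 1810 N.
Along the incline: P = m g sin θ + μ_s N = 1410 + 0.46×1810 = 2250 N.

P ≈ 2250 N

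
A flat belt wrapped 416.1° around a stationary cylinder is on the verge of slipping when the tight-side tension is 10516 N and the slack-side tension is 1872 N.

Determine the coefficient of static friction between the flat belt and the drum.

T₂/T₁ = e^{μβ} → μ = ln(T₂/T₁)/β.
β = 416.1° = 7.262 rad.
μ = ln(10516/1872)/7.262 = ln(5.618)/7.262 = 0.238.

μ ≈ 0.238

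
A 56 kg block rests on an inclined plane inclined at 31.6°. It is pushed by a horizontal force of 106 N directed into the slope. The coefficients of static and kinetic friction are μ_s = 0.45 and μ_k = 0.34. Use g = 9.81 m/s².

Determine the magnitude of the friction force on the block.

Normal direction: N = m g cos θ + P sin θ = 523.4 N.
Parallel to the incline: P cos θ − m g sin θ = 90.28 − 287.9 = -197.6 N; the friction needed to balance this is 197.6 N acting up the slope.
Maximum static friction: μ_s N = 0.45 × 523.4 = 235.6 N.
|f_req| = 197.6 ≤ 235.6 N → the block is in equilibrium; friction equals the required value.

f ≈ 198 N (up the incline)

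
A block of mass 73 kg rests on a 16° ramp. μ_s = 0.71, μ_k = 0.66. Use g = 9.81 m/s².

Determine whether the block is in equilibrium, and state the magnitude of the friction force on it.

N = m g cos θ = 688 N.
Down-slope weight component: m g sin θ = 197 N.
μ_s N = 489 N.
197 ≤ 489 N, so it stays put; friction = 197 N.

f ≈ 197 N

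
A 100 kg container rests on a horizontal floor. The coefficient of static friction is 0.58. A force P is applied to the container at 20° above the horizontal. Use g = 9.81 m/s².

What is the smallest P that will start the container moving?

P ≈ 500 N

N = m g − P sin α (the pull lifts the container).
At impending slip, P cos α = μ_s N = μ_s (m g − P sin α).
Solving: P (cos α + μ_s sin α) = μ_s m g → P = 0.58×981/(cos 20° + 0.58 sin 20°) = 569/1.138 = 500 N.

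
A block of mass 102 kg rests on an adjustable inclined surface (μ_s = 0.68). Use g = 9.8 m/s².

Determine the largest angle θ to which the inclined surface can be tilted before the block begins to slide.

At the slip threshold, m g sin θ = μ_s · m g cos θ, so tan θ = μ_s.
θ_max = arctan(0.68) = 34.2°.

θ_max ≈ 34.2°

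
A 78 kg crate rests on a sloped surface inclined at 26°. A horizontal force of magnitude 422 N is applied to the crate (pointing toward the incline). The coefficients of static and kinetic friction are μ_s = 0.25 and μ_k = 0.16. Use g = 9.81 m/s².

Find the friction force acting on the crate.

The horizontal push has a component P sin θ into the surface, so N = m g cos θ + P sin θ = 687.7 + 185 = 872.7 N.
Along the incline, the net driving force (taking up-slope positive) is P cos θ − m g sin θ = 379.3 − 335.4 = 43.86 N, so equilibrium requires friction f = -43.86 N (down-slope).
Maximum static friction: μ_s N = 0.25 × 872.7 = 218.2 N.
Since 43.86 N is within the 218.2 N limit, the crate stays put and friction is exactly 43.9 N.

f ≈ 43.9 N (down the incline)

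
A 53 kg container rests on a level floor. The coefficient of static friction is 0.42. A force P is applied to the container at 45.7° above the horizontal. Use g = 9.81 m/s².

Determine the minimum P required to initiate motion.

P ≈ 219 N

N = m g − P sin α (the pull lifts the container).
At impending slip, P cos α = μ_s N = μ_s (m g − P sin α).
Solving: P (cos α + μ_s sin α) = μ_s m g → P = 0.42×520/(cos 45.7° + 0.42 sin 45.7°) = 218/0.999 = 219 N.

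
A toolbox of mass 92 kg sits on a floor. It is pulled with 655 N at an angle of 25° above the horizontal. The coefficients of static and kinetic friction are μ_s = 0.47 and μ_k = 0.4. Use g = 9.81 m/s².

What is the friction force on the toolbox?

f ≈ 250 N

The vertical component of P reduces the normal force: N = m g − P sin α = 902.5 − 276.8 = 625.7 N.
Horizontally, friction must balance P cos α = 593.6 N.
μ_s N = 0.47 × 625.7 = 294.1 N.
The required friction exceeds μ_s N, so the toolbox moves and f = μ_k N = 250 N.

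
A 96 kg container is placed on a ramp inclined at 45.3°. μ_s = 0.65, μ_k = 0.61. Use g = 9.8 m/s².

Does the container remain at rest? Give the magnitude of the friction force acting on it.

N = m g cos θ = 662 N.
Down-slope weight component: m g sin θ = 669 N.
μ_s N = 430 N.
669 > 430 N, so it slides; kinetic friction f = μ_k N = 0.61×662 = 404 N.

f ≈ 404 N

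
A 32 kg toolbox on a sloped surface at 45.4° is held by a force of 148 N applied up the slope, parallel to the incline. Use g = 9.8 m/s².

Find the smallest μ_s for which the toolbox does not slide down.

μ_s,min ≈ 0.342

N = m g cos θ = 220.2 N.
Friction must make up the shortfall along the incline: f = m g sin θ − P = 223.3 − 148 = 75.29 N.
At the threshold f = μ_s N, so μ_s,min = 75.29/220.2 = 0.342.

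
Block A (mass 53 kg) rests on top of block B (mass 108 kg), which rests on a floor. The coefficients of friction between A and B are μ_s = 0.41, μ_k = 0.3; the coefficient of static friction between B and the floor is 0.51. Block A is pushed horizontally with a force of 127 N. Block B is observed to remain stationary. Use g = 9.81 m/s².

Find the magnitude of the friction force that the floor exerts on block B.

f ≈ 127 N

The normal force B exerts on A is simply A's weight, N₁ = 519.9 N.
So the A–B interface can sustain at most μ_s N₁ = 213.2 N of static friction.
Since P = 127 N ≤ 213.2 N, A does not slip on B; friction on A equals P = 127 N.
By Newton's third law B feels 127 N forward from A. With B stationary, the floor's static friction on B balances it: f₂ = 127 N (well within μ_s(m_A+m_B)g = 805.5 N).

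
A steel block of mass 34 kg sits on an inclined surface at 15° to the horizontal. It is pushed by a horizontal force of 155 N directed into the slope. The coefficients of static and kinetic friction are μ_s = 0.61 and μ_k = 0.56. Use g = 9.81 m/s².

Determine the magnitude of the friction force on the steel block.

Resolve perpendicular to the incline: N = m g cos θ + P sin θ = 34×9.81×cos 15° + 155×sin 15° = 362.3 N.
Along the incline, the net driving force (taking up-slope positive) is P cos θ − m g sin θ = 149.7 − 86.33 = 63.39 N, so equilibrium requires friction f = -63.39 N (down-slope).
Maximum static friction: μ_s N = 0.61 × 362.3 = 221 N.
Since 63.39 N is within the 221 N limit, the steel block stays put and friction is exactly 63.4 N.

f ≈ 63.4 N (down the incline)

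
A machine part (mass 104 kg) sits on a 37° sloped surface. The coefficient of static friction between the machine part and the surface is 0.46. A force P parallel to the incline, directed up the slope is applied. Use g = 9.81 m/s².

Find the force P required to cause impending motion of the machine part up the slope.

P ≈ 989 N

At impending motion up the slope, friction acts down-slope at its limit: f = μ_s N.
P is parallel to the surface, so N = m g cos θ = 815 N.
Along the incline: P = m g sin θ + μ_s N = 614 + 0.46×815 = 989 N.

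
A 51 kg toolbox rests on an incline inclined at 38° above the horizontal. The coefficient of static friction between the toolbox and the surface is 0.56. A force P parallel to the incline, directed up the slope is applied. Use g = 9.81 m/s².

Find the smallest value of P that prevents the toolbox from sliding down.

P_min ≈ 87.2 N

The toolbox tends to slide down (tan θ > μ_s), so at the point of impending slip friction acts up-slope at its limit: f = μ_s N.
P is parallel to the surface, so N = m g cos θ = 394 N.
Along the incline: P + μ_s N = m g sin θ, so P = 308 − 0.56×394 = 87.2 N.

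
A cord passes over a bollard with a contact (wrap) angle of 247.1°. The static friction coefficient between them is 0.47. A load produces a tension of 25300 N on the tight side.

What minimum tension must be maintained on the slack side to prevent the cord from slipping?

Capstan equation at impending slip: T_tight/T_slack = e^{μβ}.
β = 247.1° = 4.313 rad; e^{μβ} = e^{0.47×4.313} = 7.591.
T_slack = T_tight / e^{μβ} = 25300 / 7.591 = 3330 N.

T_min ≈ 3330 N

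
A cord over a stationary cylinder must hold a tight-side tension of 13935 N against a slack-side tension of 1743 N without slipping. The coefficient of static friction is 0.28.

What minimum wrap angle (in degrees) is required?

T₂/T₁ = e^{μβ} → β = ln(T₂/T₁)/μ.
β = ln(13935/1743)/0.28 = 2.079/0.28 = 7.424 rad.
In degrees: β = 7.424 × 180/π = 425°.

β_min ≈ 425°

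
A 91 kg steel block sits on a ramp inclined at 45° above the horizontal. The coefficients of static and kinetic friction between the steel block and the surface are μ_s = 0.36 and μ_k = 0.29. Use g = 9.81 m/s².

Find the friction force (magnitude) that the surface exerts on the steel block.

The normal reaction is N = m g cos θ = 631.2 N.
For equilibrium along the incline, friction must balance the weight component: f = m g sin θ = 631.2 N up the slope.
The static-friction ceiling is μ_s N = 0.36 × 631.2 = 227.2 N.
Since |631.2| > 227.2 N, static friction cannot hold it; the steel block slides down the incline and kinetic friction applies: f = μ_k N = 0.29 × 631.2 = 183 N.

f ≈ 183 N (up the incline)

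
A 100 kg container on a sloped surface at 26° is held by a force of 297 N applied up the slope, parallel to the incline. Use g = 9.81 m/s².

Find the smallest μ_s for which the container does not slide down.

N = m g cos θ = 881.7 N.
Friction must make up the shortfall along the incline: f = m g sin θ − P = 430 − 297 = 133 N.
At the threshold f = μ_s N, so μ_s,min = 133/881.7 = 0.151.

μ_s,min ≈ 0.151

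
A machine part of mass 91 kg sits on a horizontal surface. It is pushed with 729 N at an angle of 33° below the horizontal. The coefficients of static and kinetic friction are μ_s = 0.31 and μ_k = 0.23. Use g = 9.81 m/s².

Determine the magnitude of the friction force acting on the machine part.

Vertical equilibrium gives N = m g + P sin α = 1290 N.
The horizontal driving force is P cos α = 611.4 N, so equilibrium needs friction f = 611.4 N.
The static-friction limit is μ_s N = 399.8 N.
611.4 > 399.8 N → the machine part slides; f = μ_k N = 0.23×1290 = 297 N.

f ≈ 297 N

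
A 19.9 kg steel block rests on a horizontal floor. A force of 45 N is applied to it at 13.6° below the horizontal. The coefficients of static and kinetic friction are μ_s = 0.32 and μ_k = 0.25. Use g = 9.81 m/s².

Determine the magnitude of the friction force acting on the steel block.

N = m g + P sin α = 195.2 + 45×sin 13.6° = 205.8 N.
Horizontally, friction must balance P cos α = 43.74 N.
The static-friction limit is μ_s N = 65.86 N.
Since 43.74 N does not exceed the limit, the steel block stays at rest and f = 43.7 N.

f ≈ 43.7 N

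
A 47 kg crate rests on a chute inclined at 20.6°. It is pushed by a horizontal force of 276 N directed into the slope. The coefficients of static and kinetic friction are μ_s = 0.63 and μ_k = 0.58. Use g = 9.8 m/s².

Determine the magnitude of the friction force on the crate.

The horizontal push has a component P sin θ into the surface, so N = m g cos θ + P sin θ = 431.1 + 97.11 = 528.3 N.
Parallel to the incline: P cos θ − m g sin θ = 258.4 − 162.1 = 96.29 N; the friction needed to balance this is 96.29 N acting down the slope.
The limit of static friction is μ_s N = 332.8 N.
Since 96.29 N is within the 332.8 N limit, the crate stays put and friction is exactly 96.3 N.

f ≈ 96.3 N (down the incline)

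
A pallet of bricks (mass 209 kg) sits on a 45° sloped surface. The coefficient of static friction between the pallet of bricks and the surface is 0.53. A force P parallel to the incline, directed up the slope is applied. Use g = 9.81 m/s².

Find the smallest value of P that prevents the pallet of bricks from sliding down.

The pallet of bricks tends to slide down (tan θ > μ_s), so at the point of impending slip friction acts up-slope at its limit: f = μ_s N.
P is parallel to the surface, so N = m g cos θ = 1450 N.
Along the incline: P + μ_s N = m g sin θ, so P = 1450 − 0.53×1450 = 681 N.

P_min ≈ 681 N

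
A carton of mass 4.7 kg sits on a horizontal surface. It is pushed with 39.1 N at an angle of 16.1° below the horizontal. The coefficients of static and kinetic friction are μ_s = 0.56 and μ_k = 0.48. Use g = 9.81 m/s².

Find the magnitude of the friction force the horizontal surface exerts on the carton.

N = m g + P sin α = 46.11 + 39.1×sin 16.1° = 56.95 N.
The horizontal driving force is P cos α = 37.57 N, so equilibrium needs friction f = 37.57 N.
The static-friction limit is μ_s N = 31.89 N.
37.57 > 31.89 N → the carton slides; f = μ_k N = 0.48×56.95 = 27.3 N.

f ≈ 27.3 N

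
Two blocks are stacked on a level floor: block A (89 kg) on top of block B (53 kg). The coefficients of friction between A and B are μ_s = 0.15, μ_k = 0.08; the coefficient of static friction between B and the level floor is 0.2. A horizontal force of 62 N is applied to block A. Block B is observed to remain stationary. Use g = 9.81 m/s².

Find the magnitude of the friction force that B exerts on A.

f ≈ 62 N

Between the blocks, N₁ = m_A g = 873.1 N.
Maximum static friction on A from B: μ_s N₁ = 0.15×873.1 = 131 N.
P = 62 N is within that limit, so A and B move together (both at rest); the A–B friction is simply f₁ = P = 62 N.
By Newton's third law B feels 62 N forward from A. With B stationary, the floor's static friction on B balances it: f₂ = 62 N (well within μ_s(m_A+m_B)g = 278.6 N).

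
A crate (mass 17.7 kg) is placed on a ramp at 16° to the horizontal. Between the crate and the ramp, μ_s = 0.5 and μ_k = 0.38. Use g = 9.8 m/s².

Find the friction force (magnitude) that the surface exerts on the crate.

f ≈ 47.8 N (up the incline)

Normal force: N = m g cos θ = 17.7 × 9.8 × cos 16° = 166.7 N.
For equilibrium along the incline, friction must balance the weight component: f = m g sin θ = 47.81 N up the slope.
Maximum static friction available: μ_s N = 0.5 × 166.7 = 83.37 N.
Since |47.81| ≤ 83.37 N, static friction is sufficient; f equals the required value, not μ_s N.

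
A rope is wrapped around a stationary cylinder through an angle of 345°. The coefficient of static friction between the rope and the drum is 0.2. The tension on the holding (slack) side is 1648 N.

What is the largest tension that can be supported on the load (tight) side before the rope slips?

T_max ≈ 5500 N

At impending slip the capstan equation gives T₂/T₁ = e^{μβ} with β in radians.
β = 345° × π/180 = 6.021 rad.
e^{μβ} = e^{0.2×6.021} = 3.334.
T₂ = T₁ · e^{μβ} = 1648 × 3.334 = 5500 N.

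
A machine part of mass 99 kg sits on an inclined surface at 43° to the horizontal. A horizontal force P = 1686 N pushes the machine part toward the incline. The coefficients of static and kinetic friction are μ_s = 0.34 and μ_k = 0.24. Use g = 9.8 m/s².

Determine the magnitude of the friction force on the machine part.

f ≈ 571 N (down the incline)

Resolve perpendicular to the incline: N = m g cos θ + P sin θ = 99×9.8×cos 43° + 1686×sin 43° = 1859 N.
Parallel to the incline: P cos θ − m g sin θ = 1233 − 661.7 = 571.4 N; the friction needed to balance this is 571.4 N acting down the slope.
The limit of static friction is μ_s N = 632.2 N.
Since 571.4 N is within the 632.2 N limit, the machine part stays put and friction is exactly 571 N.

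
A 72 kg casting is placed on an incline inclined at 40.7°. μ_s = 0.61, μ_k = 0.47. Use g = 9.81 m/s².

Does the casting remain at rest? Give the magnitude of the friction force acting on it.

f ≈ 252 N

N = m g cos θ = 535 N.
Down-slope weight component: m g sin θ = 461 N.
μ_s N = 327 N.
461 > 327 N, so it slides; kinetic friction f = μ_k N = 0.47×535 = 252 N.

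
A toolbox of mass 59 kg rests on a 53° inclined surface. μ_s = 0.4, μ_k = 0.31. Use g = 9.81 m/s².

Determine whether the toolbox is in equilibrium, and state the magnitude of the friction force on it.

f ≈ 108 N

N = m g cos θ = 348 N.
Down-slope weight component: m g sin θ = 462 N.
μ_s N = 139 N.
462 > 139 N, so it slides; kinetic friction f = μ_k N = 0.31×348 = 108 N.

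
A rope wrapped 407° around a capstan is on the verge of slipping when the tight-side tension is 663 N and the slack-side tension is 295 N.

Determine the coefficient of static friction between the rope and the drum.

μ ≈ 0.114

T₂/T₁ = e^{μβ} → μ = ln(T₂/T₁)/β.
β = 407° = 7.103 rad.
μ = ln(663/295)/7.103 = ln(2.247)/7.103 = 0.114.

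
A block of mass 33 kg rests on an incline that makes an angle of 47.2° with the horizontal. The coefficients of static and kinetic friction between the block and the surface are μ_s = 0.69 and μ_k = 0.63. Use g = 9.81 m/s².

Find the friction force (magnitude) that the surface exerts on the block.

f ≈ 139 N (up the incline)

The normal reaction is N = m g cos θ = 220 N.
For equilibrium along the incline, friction must balance the weight component: f = m g sin θ = 237.5 N up the slope.
The static-friction ceiling is μ_s N = 0.69 × 220 = 151.8 N.
Since |237.5| > 151.8 N, static friction cannot hold it; the block slides down the incline and kinetic friction applies: f = μ_k N = 0.63 × 220 = 139 N.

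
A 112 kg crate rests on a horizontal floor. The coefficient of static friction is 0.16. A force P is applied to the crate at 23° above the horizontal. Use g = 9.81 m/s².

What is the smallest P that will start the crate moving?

N = m g − P sin α (the pull lifts the crate).
At impending slip, P cos α = μ_s N = μ_s (m g − P sin α).
Solving: P (cos α + μ_s sin α) = μ_s m g → P = 0.16×1100/(cos 23° + 0.16 sin 23°) = 176/0.983 = 179 N.

P ≈ 179 N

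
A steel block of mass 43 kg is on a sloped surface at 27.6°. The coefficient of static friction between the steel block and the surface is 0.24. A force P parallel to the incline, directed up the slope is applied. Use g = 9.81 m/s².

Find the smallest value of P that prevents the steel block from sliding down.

P_min ≈ 106 N

The steel block tends to slide down (tan θ > μ_s), so at the point of impending slip friction acts up-slope at its limit: f = μ_s N.
P is parallel to the surface, so N = m g cos θ = 374 N.
Along the incline: P + μ_s N = m g sin θ, so P = 195 − 0.24×374 = 106 N.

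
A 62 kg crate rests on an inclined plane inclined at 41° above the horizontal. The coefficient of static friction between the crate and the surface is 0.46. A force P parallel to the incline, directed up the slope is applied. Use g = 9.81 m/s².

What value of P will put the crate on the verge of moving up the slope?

P ≈ 610 N

At impending motion up the slope, friction acts down-slope at its limit: f = μ_s N.
P is parallel to the surface, so N = m g cos θ = 459 N.
Along the incline: P = m g sin θ + μ_s N = 399 + 0.46×459 = 610 N.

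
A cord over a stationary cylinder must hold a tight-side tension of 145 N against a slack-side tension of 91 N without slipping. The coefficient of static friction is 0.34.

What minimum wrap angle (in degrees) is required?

β_min ≈ 78.5°

T₂/T₁ = e^{μβ} → β = ln(T₂/T₁)/μ.
β = ln(145/91)/0.34 = 0.4659/0.34 = 1.37 rad.
In degrees: β = 1.37 × 180/π = 78.5°.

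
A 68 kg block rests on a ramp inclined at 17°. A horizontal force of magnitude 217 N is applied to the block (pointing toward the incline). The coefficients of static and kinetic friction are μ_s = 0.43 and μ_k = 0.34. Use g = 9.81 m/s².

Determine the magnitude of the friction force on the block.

The horizontal push has a component P sin θ into the surface, so N = m g cos θ + P sin θ = 637.9 + 63.44 = 701.4 N.
Parallel to the incline: P cos θ − m g sin θ = 207.5 − 195 = 12.48 N; the friction needed to balance this is 12.48 N acting down the slope.
The limit of static friction is μ_s N = 301.6 N.
Since 12.48 N is within the 301.6 N limit, the block stays put and friction is exactly 12.5 N.

f ≈ 12.5 N (down the incline)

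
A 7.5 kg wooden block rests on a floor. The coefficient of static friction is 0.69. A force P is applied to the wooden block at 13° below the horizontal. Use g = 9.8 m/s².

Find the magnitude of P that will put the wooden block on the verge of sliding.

N = m g + P sin α (the push presses the wooden block into the floor).
At impending slip, P cos α = μ_s N = μ_s (m g + P sin α).
Solving: P (cos α − μ_s sin α) = μ_s m g → P = 0.69×73.5/(cos 13° − 0.69 sin 13°) = 50.7/0.8192 = 61.9 N.

P ≈ 61.9 N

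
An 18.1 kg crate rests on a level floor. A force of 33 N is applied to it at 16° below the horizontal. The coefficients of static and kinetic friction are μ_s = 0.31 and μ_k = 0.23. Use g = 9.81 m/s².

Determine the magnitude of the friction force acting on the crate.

Vertical equilibrium gives N = m g + P sin α = 186.7 N.
The horizontal driving force is P cos α = 31.72 N, so equilibrium needs friction f = 31.72 N.
μ_s N = 0.31 × 186.7 = 57.86 N.
31.72 ≤ 57.86 N → static; friction equals the required 31.7 N.

f ≈ 31.7 N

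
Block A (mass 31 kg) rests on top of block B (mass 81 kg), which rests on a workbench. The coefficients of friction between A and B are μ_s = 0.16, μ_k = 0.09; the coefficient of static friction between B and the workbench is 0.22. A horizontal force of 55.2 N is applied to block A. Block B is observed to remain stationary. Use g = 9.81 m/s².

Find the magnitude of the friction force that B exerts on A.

f ≈ 27.4 N

Normal force at the A–B interface: N₁ = m_A g = 304.1 N.
Maximum static friction on A from B: μ_s N₁ = 0.16×304.1 = 48.66 N.
Since P = 55.2 N > 48.66 N, A slides on B; the A–B friction is kinetic: f₁ = μ_k N₁ = 0.09×304.1 = 27.4 N.
B experiences an equal 27.4 N forward from A (third law). B is in equilibrium, so the floor supplies f₂ = 27.4 N of static friction (limit μ_s(m_A+m_B)g = 241.7 N, not exceeded).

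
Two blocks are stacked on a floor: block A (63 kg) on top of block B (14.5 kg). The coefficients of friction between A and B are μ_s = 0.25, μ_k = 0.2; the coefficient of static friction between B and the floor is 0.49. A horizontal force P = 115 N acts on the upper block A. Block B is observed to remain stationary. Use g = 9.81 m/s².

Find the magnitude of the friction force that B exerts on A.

Normal force at the A–B interface: N₁ = m_A g = 618 N.
Maximum static friction on A from B: μ_s N₁ = 0.25×618 = 154.5 N.
P = 115 N is within that limit, so A and B move together (both at rest); the A–B friction is simply f₁ = P = 115 N.
B experiences an equal 115 N forward from A (third law). B is in equilibrium, so the floor supplies f₂ = 115 N of static friction (limit μ_s(m_A+m_B)g = 372.5 N, not exceeded).

f ≈ 115 N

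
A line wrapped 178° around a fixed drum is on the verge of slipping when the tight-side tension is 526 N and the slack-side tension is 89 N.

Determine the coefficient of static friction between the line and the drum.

μ ≈ 0.572

T₂/T₁ = e^{μβ} → μ = ln(T₂/T₁)/β.
β = 178° = 3.107 rad.
μ = ln(526/89)/3.107 = ln(5.91)/3.107 = 0.572.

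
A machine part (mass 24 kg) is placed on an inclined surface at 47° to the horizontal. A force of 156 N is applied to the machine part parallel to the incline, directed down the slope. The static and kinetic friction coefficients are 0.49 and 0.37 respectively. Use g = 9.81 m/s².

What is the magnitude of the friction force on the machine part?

f ≈ 59.4 N (up the incline)

Perpendicular to the surface, N = m g cos θ = 24·9.81·cos 47° = 160.6 N.
The friction needed for equilibrium is m g sin θ + P = 172.2 + 156 = 328.2 N, measured positive up-slope.
The static-friction ceiling is μ_s N = 0.49 × 160.6 = 78.68 N.
Since |328.2| > 78.68 N, static friction cannot hold it; the machine part slides down the incline and kinetic friction applies: f = μ_k N = 0.37 × 160.6 = 59.4 N.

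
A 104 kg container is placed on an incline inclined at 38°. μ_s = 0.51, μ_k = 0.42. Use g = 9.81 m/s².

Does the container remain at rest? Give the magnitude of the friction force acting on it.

N = m g cos θ = 804 N.
Down-slope weight component: m g sin θ = 628 N.
μ_s N = 410 N.
628 > 410 N, so it slides; kinetic friction f = μ_k N = 0.42×804 = 338 N.

f ≈ 338 N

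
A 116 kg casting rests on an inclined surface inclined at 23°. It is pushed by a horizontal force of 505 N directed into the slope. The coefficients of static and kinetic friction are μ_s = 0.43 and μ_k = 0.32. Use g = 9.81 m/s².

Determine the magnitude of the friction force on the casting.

The horizontal push has a component P sin θ into the surface, so N = m g cos θ + P sin θ = 1047 + 197.3 = 1245 N.
Parallel to the incline: P cos θ − m g sin θ = 464.9 − 444.6 = 20.22 N; the friction needed to balance this is 20.22 N acting down the slope.
The limit of static friction is μ_s N = 535.3 N.
Since 20.22 N is within the 535.3 N limit, the casting stays put and friction is exactly 20.2 N.

f ≈ 20.2 N (down the incline)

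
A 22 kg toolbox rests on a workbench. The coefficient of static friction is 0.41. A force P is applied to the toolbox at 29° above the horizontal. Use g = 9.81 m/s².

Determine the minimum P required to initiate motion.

P ≈ 82.4 N

N = m g − P sin α (the pull lifts the toolbox).
At impending slip, P cos α = μ_s N = μ_s (m g − P sin α).
Solving: P (cos α + μ_s sin α) = μ_s m g → P = 0.41×216/(cos 29° + 0.41 sin 29°) = 88.5/1.073 = 82.4 N.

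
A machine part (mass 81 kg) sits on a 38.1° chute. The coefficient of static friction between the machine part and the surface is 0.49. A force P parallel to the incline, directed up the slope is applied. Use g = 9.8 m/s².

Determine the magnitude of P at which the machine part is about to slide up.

P ≈ 796 N

At impending motion up the slope, friction acts down-slope at its limit: f = μ_s N.
P is parallel to the surface, so N = m g cos θ = 625 N.
Along the incline: P = m g sin θ + μ_s N = 490 + 0.49×625 = 796 N.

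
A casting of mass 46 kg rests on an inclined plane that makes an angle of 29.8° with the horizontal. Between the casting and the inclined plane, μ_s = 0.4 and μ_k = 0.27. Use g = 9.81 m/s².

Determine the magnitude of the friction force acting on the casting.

f ≈ 106 N (up the incline)

The normal reaction is N = m g cos θ = 391.6 N.
Along the slope the weight component is m g sin θ = 224.3 N; friction must supply exactly this, acting up-slope.
Maximum static friction available: μ_s N = 0.4 × 391.6 = 156.6 N.
Since |224.3| > 156.6 N, static friction cannot hold it; the casting slides down the incline and kinetic friction applies: f = μ_k N = 0.27 × 391.6 = 106 N.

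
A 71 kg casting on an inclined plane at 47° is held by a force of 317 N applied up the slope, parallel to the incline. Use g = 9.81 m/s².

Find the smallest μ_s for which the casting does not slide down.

μ_s,min ≈ 0.405

N = m g cos θ = 475 N.
Friction must make up the shortfall along the incline: f = m g sin θ − P = 509.4 − 317 = 192.4 N.
At the threshold f = μ_s N, so μ_s,min = 192.4/475 = 0.405.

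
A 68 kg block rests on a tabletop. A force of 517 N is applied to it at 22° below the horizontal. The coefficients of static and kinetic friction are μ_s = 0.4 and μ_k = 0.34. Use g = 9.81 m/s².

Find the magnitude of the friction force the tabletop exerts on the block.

Vertical equilibrium gives N = m g + P sin α = 860.8 N.
Horizontally, friction must balance P cos α = 479.4 N.
The static-friction limit is μ_s N = 344.3 N.
479.4 > 344.3 N → the block slides; f = μ_k N = 0.34×860.8 = 293 N.

f ≈ 293 N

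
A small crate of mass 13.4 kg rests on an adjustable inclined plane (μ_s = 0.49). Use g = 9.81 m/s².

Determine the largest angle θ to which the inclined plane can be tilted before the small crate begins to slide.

At the slip threshold, m g sin θ = μ_s · m g cos θ, so tan θ = μ_s.
θ_max = arctan(0.49) = 26.1°.

θ_max ≈ 26.1°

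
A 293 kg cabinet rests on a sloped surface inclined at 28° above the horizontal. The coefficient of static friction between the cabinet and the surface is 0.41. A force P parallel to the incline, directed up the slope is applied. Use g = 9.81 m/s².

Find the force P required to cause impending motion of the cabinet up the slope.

P ≈ 2390 N

At impending motion up the slope, friction acts down-slope at its limit: f = μ_s N.
P is parallel to the surface, so N = m g cos θ = 2540 N.
Along the incline: P = m g sin θ + μ_s N = 1350 + 0.41×2540 = 2390 N.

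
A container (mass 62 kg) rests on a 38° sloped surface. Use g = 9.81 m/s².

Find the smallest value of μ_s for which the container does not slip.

At the slip threshold m g sin θ = μ_s m g cos θ, so μ_s,min = tan θ.
μ_s,min = tan 38° = 0.781.

μ_s,min ≈ 0.781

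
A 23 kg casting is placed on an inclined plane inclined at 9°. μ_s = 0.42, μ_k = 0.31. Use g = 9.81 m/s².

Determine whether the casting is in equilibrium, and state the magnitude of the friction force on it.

f ≈ 35.3 N

N = m g cos θ = 223 N.
Down-slope weight component: m g sin θ = 35.3 N.
μ_s N = 93.6 N.
35.3 ≤ 93.6 N, so it stays put; friction = 35.3 N.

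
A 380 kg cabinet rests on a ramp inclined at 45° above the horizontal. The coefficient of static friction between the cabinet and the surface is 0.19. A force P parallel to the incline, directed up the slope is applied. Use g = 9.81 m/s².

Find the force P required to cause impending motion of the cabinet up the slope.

P ≈ 3140 N

At impending motion up the slope, friction acts down-slope at its limit: f = μ_s N.
P is parallel to the surface, so N = m g cos θ = 2640 N.
Along the incline: P = m g sin θ + μ_s N = 2640 + 0.19×2640 = 3140 N.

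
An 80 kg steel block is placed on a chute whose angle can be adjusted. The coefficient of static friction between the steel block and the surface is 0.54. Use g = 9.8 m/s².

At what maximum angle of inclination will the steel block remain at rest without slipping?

θ_max ≈ 28.4°

At the slip threshold, m g sin θ = μ_s · m g cos θ, so tan θ = μ_s.
θ_max = arctan(0.54) = 28.4°.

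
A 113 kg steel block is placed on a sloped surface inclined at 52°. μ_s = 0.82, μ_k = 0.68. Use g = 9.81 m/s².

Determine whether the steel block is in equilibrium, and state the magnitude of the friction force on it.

N = m g cos θ = 682 N.
Down-slope weight component: m g sin θ = 874 N.
μ_s N = 560 N.
874 > 560 N, so it slides; kinetic friction f = μ_k N = 0.68×682 = 464 N.

f ≈ 464 N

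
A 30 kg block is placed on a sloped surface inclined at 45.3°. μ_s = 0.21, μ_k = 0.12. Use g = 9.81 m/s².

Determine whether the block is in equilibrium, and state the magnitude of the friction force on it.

N = m g cos θ = 207 N.
Down-slope weight component: m g sin θ = 209 N.
μ_s N = 43.5 N.
209 > 43.5 N, so it slides; kinetic friction f = μ_k N = 0.12×207 = 24.8 N.

f ≈ 24.8 N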